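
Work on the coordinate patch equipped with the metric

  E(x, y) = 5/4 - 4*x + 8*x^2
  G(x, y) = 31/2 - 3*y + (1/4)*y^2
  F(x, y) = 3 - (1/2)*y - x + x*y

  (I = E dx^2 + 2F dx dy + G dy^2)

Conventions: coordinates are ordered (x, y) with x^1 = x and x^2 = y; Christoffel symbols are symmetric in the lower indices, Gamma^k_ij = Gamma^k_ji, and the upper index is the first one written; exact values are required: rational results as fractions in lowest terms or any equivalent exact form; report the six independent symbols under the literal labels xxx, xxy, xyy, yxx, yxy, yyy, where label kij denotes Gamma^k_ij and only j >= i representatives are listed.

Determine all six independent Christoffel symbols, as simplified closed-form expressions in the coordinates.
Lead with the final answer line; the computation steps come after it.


Answer: Gamma_xxx = (16*x*y^2 - 352*x*y + 1968*x + 40*y - 448)/(16*x^2*y^2 - 352*x^2*y + 1968*x^2 + 80*x*y - 896*x + y^2 - 12*y + 166), Gamma_xxy = 0, Gamma_xyy = (-20*x*y + 224*x - 52)/(16*x^2*y^2 - 352*x^2*y + 1968*x^2 + 80*x*y - 896*x + y^2 - 12*y + 166), Gamma_yxx = (32*x*y - 352*x + 4*y + 76)/(16*x^2*y^2 - 352*x^2*y + 1968*x^2 + 80*x*y - 896*x + y^2 - 12*y + 166), Gamma_yxy = 0, Gamma_yyy = (16*x^2*y - 176*x^2 + 40*x + y - 6)/(16*x^2*y^2 - 352*x^2*y + 1968*x^2 + 80*x*y - 896*x + y^2 - 12*y + 166)

E = 5/4 - 4*x + 8*x^2; F = 3 - (1/2)*y - x + x*y; G = 31/2 - 3*y + (1/4)*y^2
Gamma^k_ij = (1/2) g^{kl} (d_i g_jl + d_j g_il - d_l g_ij), with g^inv = (1/(EG-F^2)) [[G, -F], [-F, E]]
first partials: E_x = -4 + 16*x, E_y = 0, F_x = -1 + y, F_y = -1/2 + x, G_x = 0, G_y = -3 + (1/2)*y
D = EG - F^2 = 83/8 - (3/4)*y - 56*x + (1/16)*y^2 + 5*x*y + 123*x^2 - 22*x^2*y + x^2*y^2
expanded: Gamma^x_xx = (G E_x - 2F F_x + F E_y)/(2D), Gamma^x_xy = (G E_y - F G_x)/(2D), Gamma^x_yy = (2G F_y - G G_x - F G_y)/(2D), Gamma^y_xx = (2E F_x - E E_y - F E_x)/(2D), Gamma^y_xy = (E G_x - F E_y)/(2D), Gamma^y_yy = (E G_y - 2F F_y + F G_x)/(2D); substitute and cancel common factors


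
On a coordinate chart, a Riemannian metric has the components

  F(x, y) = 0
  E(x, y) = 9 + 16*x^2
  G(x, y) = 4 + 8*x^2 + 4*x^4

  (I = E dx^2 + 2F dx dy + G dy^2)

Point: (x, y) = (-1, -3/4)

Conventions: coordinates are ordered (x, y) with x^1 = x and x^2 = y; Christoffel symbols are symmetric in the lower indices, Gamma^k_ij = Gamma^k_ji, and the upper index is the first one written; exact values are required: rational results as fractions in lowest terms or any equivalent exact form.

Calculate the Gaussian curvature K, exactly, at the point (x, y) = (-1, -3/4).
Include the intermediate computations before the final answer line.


E = 25, F = 0, G = 16, EG - F^2 = 400 at the point
E_x = -32, E_y = 0, F_x = 0, F_y = 0, G_x = -32, G_y = 0
E_yy = 0, F_xy = 0, G_xx = 64
Brioschi: K = (det M1 - det M2) / (EG - F^2)^2 with the standard first/second-derivative matrices M1, M2.
M1 = [[-E_yy/2 + F_xy - G_xx/2, E_x/2, F_x - E_y/2], [F_y - G_x/2, E, F], [G_y/2, F, G]] = [[-32, -16, 0], [16, 25, 0], [0, 0, 16]]; det M1 = -8704
M2 = [[0, E_y/2, G_x/2], [E_y/2, E, F], [G_x/2, F, G]] = [[0, 0, -16], [0, 25, 0], [-16, 0, 16]]; det M2 = -6400
det M1 - det M2 = -2304; K = -2304 / (400)^2 = -9/625

Answer: K = -9/625


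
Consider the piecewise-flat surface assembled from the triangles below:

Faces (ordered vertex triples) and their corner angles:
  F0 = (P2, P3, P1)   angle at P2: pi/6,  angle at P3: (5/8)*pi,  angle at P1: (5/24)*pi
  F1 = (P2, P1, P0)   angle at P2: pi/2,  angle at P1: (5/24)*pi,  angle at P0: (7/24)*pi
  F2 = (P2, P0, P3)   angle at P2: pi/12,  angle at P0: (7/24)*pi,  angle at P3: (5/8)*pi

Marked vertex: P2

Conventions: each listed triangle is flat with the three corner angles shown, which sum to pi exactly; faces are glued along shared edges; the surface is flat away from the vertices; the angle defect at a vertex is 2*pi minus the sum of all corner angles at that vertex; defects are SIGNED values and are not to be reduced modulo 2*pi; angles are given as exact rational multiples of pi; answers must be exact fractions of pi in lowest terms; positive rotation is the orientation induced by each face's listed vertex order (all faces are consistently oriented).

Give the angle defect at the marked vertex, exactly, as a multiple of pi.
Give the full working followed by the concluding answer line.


Sum of corner angles at P2: (3/4)*pi
defect = 2*pi - (3/4)*pi

Answer: defect(P2) = (5/4)*pi


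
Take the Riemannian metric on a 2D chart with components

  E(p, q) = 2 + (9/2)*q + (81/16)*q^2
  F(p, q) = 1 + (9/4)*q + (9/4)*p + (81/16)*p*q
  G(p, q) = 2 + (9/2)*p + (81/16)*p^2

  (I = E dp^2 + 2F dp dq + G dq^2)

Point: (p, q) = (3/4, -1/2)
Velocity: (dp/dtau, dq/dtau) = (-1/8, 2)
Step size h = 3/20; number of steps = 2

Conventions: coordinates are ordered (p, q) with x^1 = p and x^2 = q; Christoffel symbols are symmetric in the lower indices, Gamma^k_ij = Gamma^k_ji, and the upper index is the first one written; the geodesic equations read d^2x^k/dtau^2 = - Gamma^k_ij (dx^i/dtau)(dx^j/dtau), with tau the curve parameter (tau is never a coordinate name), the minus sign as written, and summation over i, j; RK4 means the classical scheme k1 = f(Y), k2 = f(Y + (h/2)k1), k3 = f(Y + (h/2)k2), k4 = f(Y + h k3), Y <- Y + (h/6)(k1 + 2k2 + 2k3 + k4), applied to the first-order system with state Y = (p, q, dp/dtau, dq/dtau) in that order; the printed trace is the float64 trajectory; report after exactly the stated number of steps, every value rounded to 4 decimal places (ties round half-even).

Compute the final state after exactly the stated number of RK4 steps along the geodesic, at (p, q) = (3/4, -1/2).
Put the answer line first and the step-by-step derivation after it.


Answer: p = 0.7144, q = 0.1162, dp/dtau = -0.1043, dq/dtau = 2.1029

f(Y) = (dp/dtau, dq/dtau, -Gamma^p_ij Y'^i Y'^j, -Gamma^q_ij Y'^i Y'^j) with the Gammas evaluated at the stage position; h = 0.150000; intermediate values shown to 6 dp
step 0: p = 0.7500, q = -0.5000, dp/dtau = -0.1250, dq/dtau = 2.0000
step 1:
  k1: at (p, q) = (0.750000, -0.500000), (dp/dtau, dq/dtau) = (-0.125000, 2.000000); Gamma_ppp = 0.000000, Gamma_ppq = -0.034139, Gamma_pqq = 0.000000, Gamma_qpp = 0.000000, Gamma_qpq = 0.733997, Gamma_qqq = 0.000000; k1 = (-0.125000, 2.000000, -0.017070, 0.366999)
  k2: at (p, q) = (0.740625, -0.350000), (dp/dtau, dq/dtau) = (-0.126280, 2.027525); Gamma_ppp = 0.000000, Gamma_ppq = 0.058631, Gamma_pqq = 0.000000, Gamma_qpp = 0.000000, Gamma_qpq = 0.735684, Gamma_qqq = 0.000000; k2 = (-0.126280, 2.027525, 0.030023, 0.376724)
  k3: at (p, q) = (0.740529, -0.347936), (dp/dtau, dq/dtau) = (-0.122748, 2.028254); Gamma_ppp = 0.000000, Gamma_ppq = 0.059906, Gamma_pqq = 0.000000, Gamma_qpp = 0.000000, Gamma_qpq = 0.735548, Gamma_qqq = 0.000000; k3 = (-0.122748, 2.028254, 0.029829, 0.366251)
  k4: at (p, q) = (0.731588, -0.195762), (dp/dtau, dq/dtau) = (-0.120526, 2.054938); Gamma_ppp = 0.000000, Gamma_ppq = 0.151412, Gamma_pqq = 0.000000, Gamma_qpp = 0.000000, Gamma_qpq = 0.716034, Gamma_qqq = 0.000000; k4 = (-0.120526, 2.054938, 0.075001, 0.354684)
  Y <- Y + (h/6)(k1 + 2k2 + 2k3 + k4): p = 0.7314, q = -0.1958, dp/dtau = -0.1206, dq/dtau = 2.0552
step 2:
  k1: at (p, q) = (0.731410, -0.195838), (dp/dtau, dq/dtau) = (-0.120559, 2.055191); Gamma_ppp = 0.000000, Gamma_ppq = 0.151408, Gamma_pqq = 0.000000, Gamma_qpp = 0.000000, Gamma_qpq = 0.716124, Gamma_qqq = 0.000000; k1 = (-0.120559, 2.055191, 0.075029, 0.354871)
  k2: at (p, q) = (0.722369, -0.041698), (dp/dtau, dq/dtau) = (-0.114932, 2.081806); Gamma_ppp = 0.000000, Gamma_ppq = 0.233993, Gamma_pqq = 0.000000, Gamma_qpp = 0.000000, Gamma_qpq = 0.677911, Gamma_qqq = 0.000000; k2 = (-0.114932, 2.081806, 0.111973, 0.324402)
  k3: at (p, q) = (0.722791, -0.039702), (dp/dtau, dq/dtau) = (-0.112161, 2.079521); Gamma_ppp = 0.000000, Gamma_ppq = 0.234799, Gamma_pqq = 0.000000, Gamma_qpp = 0.000000, Gamma_qpq = 0.677135, Gamma_qqq = 0.000000; k3 = (-0.112161, 2.079521, 0.109530, 0.315872)
  k4: at (p, q) = (0.714586, 0.116091), (dp/dtau, dq/dtau) = (-0.104130, 2.102572); Gamma_ppp = 0.000000, Gamma_ppq = 0.302162, Gamma_pqq = 0.000000, Gamma_qpp = 0.000000, Gamma_qpq = 0.624787, Gamma_qqq = 0.000000; k4 = (-0.104130, 2.102572, 0.132311, 0.273582)
  Y <- Y + (h/6)(k1 + 2k2 + 2k3 + k4): p = 0.7144, q = 0.1162, dp/dtau = -0.1043, dq/dtau = 2.1029


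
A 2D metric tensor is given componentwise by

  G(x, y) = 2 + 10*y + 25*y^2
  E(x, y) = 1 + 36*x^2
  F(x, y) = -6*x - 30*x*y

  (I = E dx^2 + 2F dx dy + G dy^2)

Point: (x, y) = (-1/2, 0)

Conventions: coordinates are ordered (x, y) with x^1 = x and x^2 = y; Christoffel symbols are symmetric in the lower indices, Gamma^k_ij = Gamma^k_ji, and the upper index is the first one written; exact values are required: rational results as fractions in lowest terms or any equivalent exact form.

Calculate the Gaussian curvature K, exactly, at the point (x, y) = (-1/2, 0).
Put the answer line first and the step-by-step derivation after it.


Answer: K = -30/121

E = 10, F = 3, G = 2, EG - F^2 = 11 at the point
E_x = -36, E_y = 0, F_x = -6, F_y = 15, G_x = 0, G_y = 10
E_yy = 0, F_xy = -30, G_xx = 0
K follows from Brioschi's formula, (det M1 - det M2)/(EG - F^2)^2.
M1 = [[-E_yy/2 + F_xy - G_xx/2, E_x/2, F_x - E_y/2], [F_y - G_x/2, E, F], [G_y/2, F, G]] = [[-30, -18, -6], [15, 10, 3], [5, 3, 2]]; det M1 = -30
M2 = [[0, E_y/2, G_x/2], [E_y/2, E, F], [G_x/2, F, G]] = [[0, 0, 0], [0, 10, 3], [0, 3, 2]]; det M2 = 0
det M1 - det M2 = -30; K = -30 / (11)^2 = -30/121


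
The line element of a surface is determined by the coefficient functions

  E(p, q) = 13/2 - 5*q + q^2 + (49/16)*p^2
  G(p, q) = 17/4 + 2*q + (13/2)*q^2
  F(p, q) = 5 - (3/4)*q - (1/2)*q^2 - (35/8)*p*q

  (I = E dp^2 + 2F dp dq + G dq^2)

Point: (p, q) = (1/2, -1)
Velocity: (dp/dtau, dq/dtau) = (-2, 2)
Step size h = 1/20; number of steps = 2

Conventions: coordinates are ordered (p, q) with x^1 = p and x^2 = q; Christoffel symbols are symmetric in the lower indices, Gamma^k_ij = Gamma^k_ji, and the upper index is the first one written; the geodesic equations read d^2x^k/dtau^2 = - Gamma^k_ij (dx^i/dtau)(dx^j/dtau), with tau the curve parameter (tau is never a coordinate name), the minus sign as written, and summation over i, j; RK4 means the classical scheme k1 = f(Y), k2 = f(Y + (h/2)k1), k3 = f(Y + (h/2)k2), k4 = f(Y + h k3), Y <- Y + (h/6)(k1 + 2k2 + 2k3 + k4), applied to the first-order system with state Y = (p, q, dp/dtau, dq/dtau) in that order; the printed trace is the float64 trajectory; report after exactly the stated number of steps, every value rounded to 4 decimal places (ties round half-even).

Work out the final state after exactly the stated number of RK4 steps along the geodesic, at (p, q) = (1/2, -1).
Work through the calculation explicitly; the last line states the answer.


f(Y) = (dp/dtau, dq/dtau, -Gamma^p_ij Y'^i Y'^j, -Gamma^q_ij Y'^i Y'^j) with the Gammas evaluated at the stage position; h = 0.050000; intermediate values shown to 6 dp
step 0: p = 0.5000, q = -1.0000, dp/dtau = -2.0000, dq/dtau = 2.0000
step 1:
  k1: at (p, q) = (0.500000, -1.000000), (dp/dtau, dq/dtau) = (-2.000000, 2.000000); Gamma_ppp = -0.743474, Gamma_ppq = -0.504050, Gamma_pqq = 0.394239, Gamma_qpp = 1.531953, Gamma_qpq = 0.428443, Gamma_qqq = -0.963675; k1 = (-2.000000, 2.000000, -2.635464, 1.154430)
  k2: at (p, q) = (0.450000, -0.950000), (dp/dtau, dq/dtau) = (-2.065887, 2.028861); Gamma_ppp = -0.793605, Gamma_ppq = -0.524110, Gamma_pqq = 0.413677, Gamma_qpp = 1.614592, Gamma_qpq = 0.454919, Gamma_qqq = -0.988913; k2 = (-2.065887, 2.028861, -2.709300, 0.993233)
  k3: at (p, q) = (0.448353, -0.949278), (dp/dtau, dq/dtau) = (-2.067732, 2.024831); Gamma_ppp = -0.793755, Gamma_ppq = -0.524084, Gamma_pqq = 0.413952, Gamma_qpp = 1.614933, Gamma_qpq = 0.454791, Gamma_qqq = -0.989071; k3 = (-2.067732, 2.024831, -2.691942, 0.958703)
  k4: at (p, q) = (0.396613, -0.898758), (dp/dtau, dq/dtau) = (-2.134597, 2.047935); Gamma_ppp = -0.848623, Gamma_ppq = -0.545734, Gamma_pqq = 0.434592, Gamma_qpp = 1.704105, Gamma_qpq = 0.483865, Gamma_qqq = -1.013903; k4 = (-2.134597, 2.047935, -2.727308, 0.718032)
  Y <- Y + (h/6)(k1 + 2k2 + 2k3 + k4): p = 0.3967, q = -0.8987, dp/dtau = -2.1347, dq/dtau = 2.0481
step 2:
  k1: at (p, q) = (0.396651, -0.898706), (dp/dtau, dq/dtau) = (-2.134710, 2.048136); Gamma_ppp = -0.848751, Gamma_ppq = -0.545794, Gamma_pqq = 0.434615, Gamma_qpp = 1.704301, Gamma_qpq = 0.483955, Gamma_qqq = -1.013950; k1 = (-2.134710, 2.048136, -2.728021, 0.718773)
  k2: at (p, q) = (0.343284, -0.847502), (dp/dtau, dq/dtau) = (-2.202911, 2.066105); Gamma_ppp = -0.909274, Gamma_ppq = -0.569425, Gamma_pqq = 0.456474, Gamma_qpp = 1.801083, Gamma_qpq = 0.516268, Gamma_qqq = -1.038025; k2 = (-2.202911, 2.066105, -2.719474, 0.390315)
  k3: at (p, q) = (0.341579, -0.847053), (dp/dtau, dq/dtau) = (-2.202697, 2.057894); Gamma_ppp = -0.908829, Gamma_ppq = -0.569089, Gamma_pqq = 0.456660, Gamma_qpp = 1.800481, Gamma_qpq = 0.515704, Gamma_qqq = -1.037931; k3 = (-2.202697, 2.057894, -2.683660, 0.335143)
  k4: at (p, q) = (0.286517, -0.795811), (dp/dtau, dq/dtau) = (-2.268893, 2.064893); Gamma_ppp = -0.974033, Gamma_ppq = -0.594193, Gamma_pqq = 0.479359, Gamma_qpp = 1.902932, Gamma_qpq = 0.550589, Gamma_qqq = -1.060095; k4 = (-2.268893, 2.064893, -2.597293, -0.117002)
  Y <- Y + (h/6)(k1 + 2k2 + 2k3 + k4): p = 0.2865, q = -0.7957, dp/dtau = -2.2691, dq/dtau = 2.0652

Answer: p = 0.2865, q = -0.7957, dp/dtau = -2.2691, dq/dtau = 2.0652


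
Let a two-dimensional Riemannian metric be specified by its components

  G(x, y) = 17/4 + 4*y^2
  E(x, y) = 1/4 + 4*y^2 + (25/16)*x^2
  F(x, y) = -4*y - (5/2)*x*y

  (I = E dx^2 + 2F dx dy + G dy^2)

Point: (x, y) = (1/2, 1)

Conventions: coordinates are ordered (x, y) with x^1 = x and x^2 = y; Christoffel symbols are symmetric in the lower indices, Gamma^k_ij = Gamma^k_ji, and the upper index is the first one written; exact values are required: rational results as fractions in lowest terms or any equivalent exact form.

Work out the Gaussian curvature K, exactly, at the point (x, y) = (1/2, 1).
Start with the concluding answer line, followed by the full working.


Answer: K = 154624/837225

E = 297/64, F = -21/4, G = 33/4, EG - F^2 = 2745/256 at the point
E_x = 25/16, E_y = 8, F_x = -5/2, F_y = -21/4, G_x = 0, G_y = 8
E_yy = 8, F_xy = -5/2, G_xx = 0
Evaluate Brioschi's two determinant matrices M1, M2 and divide by (EG - F^2)^2.
M1 = [[-E_yy/2 + F_xy - G_xx/2, E_x/2, F_x - E_y/2], [F_y - G_x/2, E, F], [G_y/2, F, G]] = [[-13/2, 25/32, -13/2], [-21/4, 297/64, -21/4], [4, -21/4, 33/4]]; det M1 = -7089/64
M2 = [[0, E_y/2, G_x/2], [E_y/2, E, F], [G_x/2, F, G]] = [[0, 4, 0], [4, 297/64, -21/4], [0, -21/4, 33/4]]; det M2 = -132
det M1 - det M2 = 1359/64; K = 1359/64 / (2745/256)^2 = 154624/837225


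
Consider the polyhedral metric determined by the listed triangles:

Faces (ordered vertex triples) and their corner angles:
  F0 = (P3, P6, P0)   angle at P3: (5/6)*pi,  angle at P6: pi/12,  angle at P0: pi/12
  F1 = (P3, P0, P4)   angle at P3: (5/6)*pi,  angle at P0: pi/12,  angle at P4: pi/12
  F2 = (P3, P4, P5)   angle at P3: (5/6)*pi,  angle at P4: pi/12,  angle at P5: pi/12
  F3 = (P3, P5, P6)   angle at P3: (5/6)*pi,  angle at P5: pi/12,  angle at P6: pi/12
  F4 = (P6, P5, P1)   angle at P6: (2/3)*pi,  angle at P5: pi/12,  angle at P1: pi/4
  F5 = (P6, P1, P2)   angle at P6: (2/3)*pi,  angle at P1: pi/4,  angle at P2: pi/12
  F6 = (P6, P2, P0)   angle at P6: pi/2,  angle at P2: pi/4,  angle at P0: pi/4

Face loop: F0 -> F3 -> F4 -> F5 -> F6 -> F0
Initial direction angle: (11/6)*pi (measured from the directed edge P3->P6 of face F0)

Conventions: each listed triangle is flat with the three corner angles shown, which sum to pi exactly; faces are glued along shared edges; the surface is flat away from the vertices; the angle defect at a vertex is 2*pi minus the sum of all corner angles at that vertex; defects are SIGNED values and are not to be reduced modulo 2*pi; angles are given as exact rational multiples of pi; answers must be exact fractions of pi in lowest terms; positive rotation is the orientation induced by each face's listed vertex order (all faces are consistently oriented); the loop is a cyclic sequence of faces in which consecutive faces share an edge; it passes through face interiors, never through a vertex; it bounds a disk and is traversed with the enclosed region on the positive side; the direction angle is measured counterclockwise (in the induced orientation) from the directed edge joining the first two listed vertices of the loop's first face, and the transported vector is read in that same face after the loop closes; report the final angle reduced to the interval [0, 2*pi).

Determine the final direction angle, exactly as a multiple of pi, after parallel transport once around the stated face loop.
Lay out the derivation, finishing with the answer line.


enclosed vertex P6: corner angles sum to 2*pi, defect = 2*pi - 2*pi = 0
summing the enclosed defects onto the initial angle, mod 2*pi in the induced orientation:
final angle = (11/6)*pi + 0 = (11/6)*pi (mod 2*pi)

Answer: final direction angle = (11/6)*pi


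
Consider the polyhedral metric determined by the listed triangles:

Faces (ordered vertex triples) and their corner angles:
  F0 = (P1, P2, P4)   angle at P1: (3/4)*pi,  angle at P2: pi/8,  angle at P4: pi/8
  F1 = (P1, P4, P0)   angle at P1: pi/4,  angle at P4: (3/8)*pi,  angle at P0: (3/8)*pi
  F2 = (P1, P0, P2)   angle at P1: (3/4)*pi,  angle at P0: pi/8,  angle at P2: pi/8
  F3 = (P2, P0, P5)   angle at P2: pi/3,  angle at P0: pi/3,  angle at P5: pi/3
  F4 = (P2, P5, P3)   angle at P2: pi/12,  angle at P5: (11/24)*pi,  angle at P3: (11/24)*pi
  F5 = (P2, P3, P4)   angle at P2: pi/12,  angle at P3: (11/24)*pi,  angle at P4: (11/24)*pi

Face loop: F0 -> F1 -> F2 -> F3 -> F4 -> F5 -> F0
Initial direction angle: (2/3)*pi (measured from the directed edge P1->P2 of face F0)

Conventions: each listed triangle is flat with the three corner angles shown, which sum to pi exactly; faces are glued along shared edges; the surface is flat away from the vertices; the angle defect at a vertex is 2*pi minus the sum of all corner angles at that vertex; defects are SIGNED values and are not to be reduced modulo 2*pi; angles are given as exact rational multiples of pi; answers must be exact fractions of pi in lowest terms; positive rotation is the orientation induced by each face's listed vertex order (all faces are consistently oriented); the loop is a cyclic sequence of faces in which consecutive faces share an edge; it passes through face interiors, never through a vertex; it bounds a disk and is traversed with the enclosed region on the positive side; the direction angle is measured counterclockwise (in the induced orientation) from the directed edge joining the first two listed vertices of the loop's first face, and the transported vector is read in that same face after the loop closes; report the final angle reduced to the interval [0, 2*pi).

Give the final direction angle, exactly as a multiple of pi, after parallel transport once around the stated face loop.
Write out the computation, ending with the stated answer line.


enclosed vertex P1: corner angles sum to (7/4)*pi, defect = 2*pi - (7/4)*pi = pi/4
enclosed vertex P2: corner angles sum to (3/4)*pi, defect = 2*pi - (3/4)*pi = (5/4)*pi
holonomy = initial angle + sum of enclosed defects (mod 2*pi), positive in the induced orientation
final angle = (2/3)*pi + (3/2)*pi = pi/6 (mod 2*pi)

Answer: final direction angle = pi/6


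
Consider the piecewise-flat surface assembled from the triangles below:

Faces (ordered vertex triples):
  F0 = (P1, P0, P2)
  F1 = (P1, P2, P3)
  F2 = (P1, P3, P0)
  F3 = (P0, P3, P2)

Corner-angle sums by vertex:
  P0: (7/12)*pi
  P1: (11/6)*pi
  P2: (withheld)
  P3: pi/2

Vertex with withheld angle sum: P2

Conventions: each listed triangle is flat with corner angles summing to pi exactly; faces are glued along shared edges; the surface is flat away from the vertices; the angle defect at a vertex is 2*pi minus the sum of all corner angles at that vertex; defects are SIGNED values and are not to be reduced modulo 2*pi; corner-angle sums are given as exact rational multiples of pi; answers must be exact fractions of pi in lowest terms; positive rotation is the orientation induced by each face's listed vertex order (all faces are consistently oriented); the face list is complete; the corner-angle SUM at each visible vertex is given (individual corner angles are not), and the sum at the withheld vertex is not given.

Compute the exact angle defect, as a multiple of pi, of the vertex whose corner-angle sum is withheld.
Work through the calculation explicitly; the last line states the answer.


V = 4, E = 6, F = 4; chi = V - E + F = 2
Gauss-Bonnet: total defect = 2*pi*chi = 4*pi; visible defects sum to (37/12)*pi

Answer: defect(P2) = (11/12)*pi


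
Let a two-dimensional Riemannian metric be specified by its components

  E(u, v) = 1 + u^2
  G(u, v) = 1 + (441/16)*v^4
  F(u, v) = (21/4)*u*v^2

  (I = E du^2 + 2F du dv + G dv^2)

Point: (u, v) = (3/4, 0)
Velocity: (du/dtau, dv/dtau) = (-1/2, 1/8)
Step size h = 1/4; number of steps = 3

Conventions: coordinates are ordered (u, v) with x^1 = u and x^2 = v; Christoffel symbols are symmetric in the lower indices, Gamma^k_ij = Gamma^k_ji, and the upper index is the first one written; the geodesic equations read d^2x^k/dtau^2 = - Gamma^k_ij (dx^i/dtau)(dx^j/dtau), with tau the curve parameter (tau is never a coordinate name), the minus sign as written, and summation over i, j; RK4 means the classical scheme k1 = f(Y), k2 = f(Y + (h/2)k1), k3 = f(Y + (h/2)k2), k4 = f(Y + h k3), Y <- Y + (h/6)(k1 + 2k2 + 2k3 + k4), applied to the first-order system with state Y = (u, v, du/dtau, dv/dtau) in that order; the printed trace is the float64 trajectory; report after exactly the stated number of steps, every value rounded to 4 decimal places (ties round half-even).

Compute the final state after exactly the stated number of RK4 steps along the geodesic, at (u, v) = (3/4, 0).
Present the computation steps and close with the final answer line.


f(Y) = (du/dtau, dv/dtau, -Gamma^u_ij Y'^i Y'^j, -Gamma^v_ij Y'^i Y'^j) with the Gammas evaluated at the stage position; h = 0.250000; intermediate values shown to 6 dp
step 0: u = 0.7500, v = 0.0000, du/dtau = -0.5000, dv/dtau = 0.1250
step 1:
  k1: at (u, v) = (0.750000, 0.000000), (du/dtau, dv/dtau) = (-0.500000, 0.125000); Gamma_uuu = 0.480000, Gamma_uuv = 0.000000, Gamma_uvv = 0.000000, Gamma_vuu = 0.000000, Gamma_vuv = 0.000000, Gamma_vvv = 0.000000; k1 = (-0.500000, 0.125000, -0.120000, 0.000000)
  k2: at (u, v) = (0.687500, 0.015625), (du/dtau, dv/dtau) = (-0.515000, 0.125000); Gamma_uuu = 0.466843, Gamma_uuv = 0.000000, Gamma_uvv = 0.076591, Gamma_vuu = 0.000870, Gamma_vuv = 0.000000, Gamma_vvv = 0.000143; k2 = (-0.515000, 0.125000, -0.125015, -0.000233)
  k3: at (u, v) = (0.685625, 0.015625), (du/dtau, dv/dtau) = (-0.515627, 0.124971); Gamma_uuu = 0.466385, Gamma_uuv = 0.000000, Gamma_uvv = 0.076516, Gamma_vuu = 0.000872, Gamma_vuv = 0.000000, Gamma_vvv = 0.000143; k3 = (-0.515627, 0.124971, -0.125193, -0.000234)
  k4: at (u, v) = (0.621093, 0.031243), (du/dtau, dv/dtau) = (-0.531298, 0.124941); Gamma_uuu = 0.448189, Gamma_uuv = 0.000000, Gamma_uvv = 0.147028, Gamma_vuu = 0.003698, Gamma_vuv = 0.000000, Gamma_vvv = 0.001213; k4 = (-0.531298, 0.124941, -0.128809, -0.001063)
  Y <- Y + (h/6)(k1 + 2k2 + 2k3 + k4): u = 0.6211, v = 0.0312, du/dtau = -0.5312, dv/dtau = 0.1249
step 2:
  k1: at (u, v) = (0.621144, 0.031245), (du/dtau, dv/dtau) = (-0.531218, 0.124917); Gamma_uuu = 0.448205, Gamma_uuv = 0.000000, Gamma_uvv = 0.147045, Gamma_vuu = 0.003698, Gamma_vuv = 0.000000, Gamma_vvv = 0.001213; k1 = (-0.531218, 0.124917, -0.128775, -0.001063)
  k2: at (u, v) = (0.554741, 0.046860), (du/dtau, dv/dtau) = (-0.547315, 0.124784); Gamma_uuu = 0.424156, Gamma_uuv = 0.000000, Gamma_uvv = 0.208696, Gamma_vuu = 0.008814, Gamma_vuv = 0.000000, Gamma_vvv = 0.004337; k2 = (-0.547315, 0.124784, -0.130307, -0.002708)
  k3: at (u, v) = (0.552729, 0.046843), (du/dtau, dv/dtau) = (-0.547506, 0.124578); Gamma_uuu = 0.423339, Gamma_uuv = 0.000000, Gamma_uvv = 0.208220, Gamma_vuu = 0.008823, Gamma_vuv = 0.000000, Gamma_vvv = 0.004340; k3 = (-0.547506, 0.124578, -0.130133, -0.002712)
  k4: at (u, v) = (0.484267, 0.062390), (du/dtau, dv/dtau) = (-0.563751, 0.124239); Gamma_uuu = 0.392141, Gamma_uuv = 0.000000, Gamma_uvv = 0.256888, Gamma_vuu = 0.016548, Gamma_vuv = 0.000000, Gamma_vvv = 0.010840; k4 = (-0.563751, 0.124239, -0.128593, -0.005426)
  Y <- Y + (h/6)(k1 + 2k2 + 2k3 + k4): u = 0.4843, v = 0.0624, du/dtau = -0.5636, dv/dtau = 0.1242
step 3:
  k1: at (u, v) = (0.484285, 0.062407), (du/dtau, dv/dtau) = (-0.563645, 0.124195); Gamma_uuu = 0.392149, Gamma_uuv = 0.000000, Gamma_uvv = 0.256964, Gamma_vuu = 0.016557, Gamma_vuv = 0.000000, Gamma_vvv = 0.010849; k1 = (-0.563645, 0.124195, -0.128548, -0.005427)
  k2: at (u, v) = (0.413829, 0.077931), (du/dtau, dv/dtau) = (-0.579713, 0.123516); Gamma_uuu = 0.353015, Gamma_uuv = 0.000000, Gamma_uvv = 0.288864, Gamma_vuu = 0.027199, Gamma_vuv = 0.000000, Gamma_vvv = 0.022256; k2 = (-0.579713, 0.123516, -0.123044, -0.009480)
  k3: at (u, v) = (0.411821, 0.077846), (du/dtau, dv/dtau) = (-0.579025, 0.123010); Gamma_uuu = 0.351801, Gamma_uuv = 0.000000, Gamma_uvv = 0.287557, Gamma_vuu = 0.027178, Gamma_vuv = 0.000000, Gamma_vvv = 0.022215; k3 = (-0.579025, 0.123010, -0.122299, -0.009448)
  k4: at (u, v) = (0.339529, 0.093159), (du/dtau, dv/dtau) = (-0.594220, 0.121833); Gamma_uuu = 0.303868, Gamma_uuv = 0.000000, Gamma_uvv = 0.297235, Gamma_vuu = 0.040777, Gamma_vuv = 0.000000, Gamma_vvv = 0.039887; k4 = (-0.594220, 0.121833, -0.111707, -0.014990)
  Y <- Y + (h/6)(k1 + 2k2 + 2k3 + k4): u = 0.3395, v = 0.0932, du/dtau = -0.5941, dv/dtau = 0.1218

Answer: u = 0.3395, v = 0.0932, du/dtau = -0.5941, dv/dtau = 0.1218


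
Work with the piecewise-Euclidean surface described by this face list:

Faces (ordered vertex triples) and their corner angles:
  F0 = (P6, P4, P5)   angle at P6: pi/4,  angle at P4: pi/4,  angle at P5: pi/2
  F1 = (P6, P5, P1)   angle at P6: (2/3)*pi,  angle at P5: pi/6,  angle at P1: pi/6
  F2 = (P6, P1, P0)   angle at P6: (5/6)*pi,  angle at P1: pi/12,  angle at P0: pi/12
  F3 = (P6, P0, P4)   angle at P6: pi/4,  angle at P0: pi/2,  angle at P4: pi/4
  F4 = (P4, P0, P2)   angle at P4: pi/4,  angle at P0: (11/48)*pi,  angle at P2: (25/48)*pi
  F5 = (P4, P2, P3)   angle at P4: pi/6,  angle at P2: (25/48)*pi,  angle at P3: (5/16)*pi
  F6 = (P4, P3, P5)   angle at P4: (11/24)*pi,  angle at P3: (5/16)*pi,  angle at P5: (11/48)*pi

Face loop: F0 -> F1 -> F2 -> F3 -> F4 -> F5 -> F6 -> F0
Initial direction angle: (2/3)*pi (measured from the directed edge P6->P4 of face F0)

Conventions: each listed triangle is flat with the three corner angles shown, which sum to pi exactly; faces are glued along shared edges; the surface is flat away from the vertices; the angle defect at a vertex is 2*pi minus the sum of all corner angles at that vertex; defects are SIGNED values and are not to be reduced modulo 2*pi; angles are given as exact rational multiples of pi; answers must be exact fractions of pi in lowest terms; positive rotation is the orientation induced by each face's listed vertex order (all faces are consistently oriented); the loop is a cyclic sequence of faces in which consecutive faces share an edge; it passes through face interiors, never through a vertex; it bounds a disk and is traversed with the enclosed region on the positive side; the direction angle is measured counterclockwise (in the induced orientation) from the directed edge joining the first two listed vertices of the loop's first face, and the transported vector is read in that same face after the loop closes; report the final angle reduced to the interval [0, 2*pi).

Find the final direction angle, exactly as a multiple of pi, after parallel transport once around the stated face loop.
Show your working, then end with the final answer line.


enclosed vertex P4: corner angles sum to (11/8)*pi, defect = 2*pi - (11/8)*pi = (5/8)*pi
enclosed vertex P6: corner angles sum to 2*pi, defect = 2*pi - 2*pi = 0
the rotation equals the total enclosed defect, so the final angle is initial + defects (mod 2*pi)
final angle = (2/3)*pi + (5/8)*pi = (31/24)*pi (mod 2*pi)

Answer: final direction angle = (31/24)*pi


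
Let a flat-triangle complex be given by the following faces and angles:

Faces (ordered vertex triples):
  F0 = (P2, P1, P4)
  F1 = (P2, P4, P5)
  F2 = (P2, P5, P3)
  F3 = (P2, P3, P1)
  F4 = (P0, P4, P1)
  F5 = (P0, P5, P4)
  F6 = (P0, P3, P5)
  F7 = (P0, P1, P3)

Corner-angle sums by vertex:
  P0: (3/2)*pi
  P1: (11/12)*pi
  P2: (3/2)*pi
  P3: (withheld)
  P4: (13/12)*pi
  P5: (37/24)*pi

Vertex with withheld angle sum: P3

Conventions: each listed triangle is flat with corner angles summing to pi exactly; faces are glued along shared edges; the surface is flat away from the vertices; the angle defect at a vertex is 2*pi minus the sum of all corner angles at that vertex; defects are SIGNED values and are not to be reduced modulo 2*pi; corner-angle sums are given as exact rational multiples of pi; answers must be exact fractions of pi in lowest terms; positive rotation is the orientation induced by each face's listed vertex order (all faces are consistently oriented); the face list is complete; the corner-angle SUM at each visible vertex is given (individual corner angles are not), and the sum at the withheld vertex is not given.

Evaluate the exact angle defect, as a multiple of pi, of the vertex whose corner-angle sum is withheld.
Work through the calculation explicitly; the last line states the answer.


V = 6, E = 12, F = 8; chi = V - E + F = 2
Gauss-Bonnet: total defect = 2*pi*chi = 4*pi; visible defects sum to (83/24)*pi

Answer: defect(P3) = (13/24)*pi


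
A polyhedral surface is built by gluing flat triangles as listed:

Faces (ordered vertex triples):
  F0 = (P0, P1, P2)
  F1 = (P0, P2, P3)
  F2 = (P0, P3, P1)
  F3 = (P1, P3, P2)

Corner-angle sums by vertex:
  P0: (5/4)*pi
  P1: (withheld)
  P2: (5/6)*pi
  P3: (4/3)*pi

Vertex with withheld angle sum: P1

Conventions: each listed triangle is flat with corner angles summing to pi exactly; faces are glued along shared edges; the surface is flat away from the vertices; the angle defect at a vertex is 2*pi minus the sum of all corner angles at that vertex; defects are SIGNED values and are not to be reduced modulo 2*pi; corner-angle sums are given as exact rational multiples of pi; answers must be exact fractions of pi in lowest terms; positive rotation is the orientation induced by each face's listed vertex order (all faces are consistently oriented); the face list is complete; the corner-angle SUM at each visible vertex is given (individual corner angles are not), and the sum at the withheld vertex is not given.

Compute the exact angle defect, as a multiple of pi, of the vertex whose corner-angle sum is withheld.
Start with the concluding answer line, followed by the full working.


Answer: defect(P1) = (17/12)*pi

V = 4, E = 6, F = 4; chi = V - E + F = 2
Gauss-Bonnet: total defect = 2*pi*chi = 4*pi; visible defects sum to (31/12)*pi


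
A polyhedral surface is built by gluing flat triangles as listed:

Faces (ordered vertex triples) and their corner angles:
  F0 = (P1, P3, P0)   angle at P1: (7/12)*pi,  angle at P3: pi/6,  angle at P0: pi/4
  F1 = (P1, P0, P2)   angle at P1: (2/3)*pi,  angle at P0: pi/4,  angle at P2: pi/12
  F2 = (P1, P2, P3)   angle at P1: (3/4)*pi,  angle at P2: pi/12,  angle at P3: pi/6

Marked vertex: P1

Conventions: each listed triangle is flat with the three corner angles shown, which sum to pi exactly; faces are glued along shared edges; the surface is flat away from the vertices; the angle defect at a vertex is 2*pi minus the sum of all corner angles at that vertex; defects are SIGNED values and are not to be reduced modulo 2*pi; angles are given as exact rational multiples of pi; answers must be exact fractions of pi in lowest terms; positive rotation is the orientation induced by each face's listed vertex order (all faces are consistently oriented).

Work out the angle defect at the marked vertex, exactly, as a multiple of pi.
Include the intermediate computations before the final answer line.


Sum of corner angles at P1: 2*pi
defect = 2*pi - 2*pi

Answer: defect(P1) = 0


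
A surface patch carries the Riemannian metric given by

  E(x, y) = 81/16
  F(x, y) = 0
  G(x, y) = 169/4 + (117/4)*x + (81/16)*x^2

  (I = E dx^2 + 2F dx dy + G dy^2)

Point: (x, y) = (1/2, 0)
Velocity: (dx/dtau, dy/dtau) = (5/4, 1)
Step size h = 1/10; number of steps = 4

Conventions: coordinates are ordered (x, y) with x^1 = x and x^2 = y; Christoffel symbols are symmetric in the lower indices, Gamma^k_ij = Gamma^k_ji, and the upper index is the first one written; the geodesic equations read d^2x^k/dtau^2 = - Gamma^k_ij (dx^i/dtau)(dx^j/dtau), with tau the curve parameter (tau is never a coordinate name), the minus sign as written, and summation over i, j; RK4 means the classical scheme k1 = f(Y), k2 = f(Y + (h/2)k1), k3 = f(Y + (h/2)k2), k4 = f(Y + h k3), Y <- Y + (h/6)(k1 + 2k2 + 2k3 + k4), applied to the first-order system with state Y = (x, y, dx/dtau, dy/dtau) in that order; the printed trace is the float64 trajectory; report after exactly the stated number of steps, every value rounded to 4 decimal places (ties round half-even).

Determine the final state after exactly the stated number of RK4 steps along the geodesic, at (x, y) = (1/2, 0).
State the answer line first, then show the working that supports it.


Answer: x = 1.2295, y = 0.3354, dx/dtau = 2.2958, dy/dtau = 0.6771

f(Y) = (dx/dtau, dy/dtau, -Gamma^x_ij Y'^i Y'^j, -Gamma^y_ij Y'^i Y'^j) with the Gammas evaluated at the stage position; h = 0.100000; intermediate values shown to 6 dp
step 0: x = 0.5000, y = 0.0000, dx/dtau = 1.2500, dy/dtau = 1.0000
step 1:
  k1: at (x, y) = (0.500000, 0.000000), (dx/dtau, dy/dtau) = (1.250000, 1.000000); Gamma_xxx = 0.000000, Gamma_xxy = 0.000000, Gamma_xyy = -3.388889, Gamma_yxx = 0.000000, Gamma_yxy = 0.295082, Gamma_yyy = 0.000000; k1 = (1.250000, 1.000000, 3.388889, -0.737705)
  k2: at (x, y) = (0.562500, 0.050000), (dx/dtau, dy/dtau) = (1.419444, 0.963115); Gamma_xxx = 0.000000, Gamma_xxy = 0.000000, Gamma_xyy = -3.451389, Gamma_yxx = 0.000000, Gamma_yxy = 0.289738, Gamma_yyy = 0.000000; k2 = (1.419444, 0.963115, 3.201474, -0.792196)
  k3: at (x, y) = (0.570972, 0.048156), (dx/dtau, dy/dtau) = (1.410074, 0.960390); Gamma_xxx = 0.000000, Gamma_xxy = 0.000000, Gamma_xyy = -3.459861, Gamma_yxx = 0.000000, Gamma_yxy = 0.289029, Gamma_yyy = 0.000000; k3 = (1.410074, 0.960390, 3.191201, -0.782818)
  k4: at (x, y) = (0.641007, 0.096039), (dx/dtau, dy/dtau) = (1.569120, 0.921718); Gamma_xxx = 0.000000, Gamma_xxy = 0.000000, Gamma_xyy = -3.529896, Gamma_yxx = 0.000000, Gamma_yxy = 0.283294, Gamma_yyy = 0.000000; k4 = (1.569120, 0.921718, 2.998874, -0.819450)
  Y <- Y + (h/6)(k1 + 2k2 + 2k3 + k4): x = 0.6413, y = 0.0961, dx/dtau = 1.5696, dy/dtau = 0.9215
step 2:
  k1: at (x, y) = (0.641303, 0.096145), (dx/dtau, dy/dtau) = (1.569552, 0.921547); Gamma_xxx = 0.000000, Gamma_xxy = 0.000000, Gamma_xyy = -3.530191, Gamma_yxx = 0.000000, Gamma_yxy = 0.283271, Gamma_yyy = 0.000000; k1 = (1.569552, 0.921547, 2.998011, -0.819455)
  k2: at (x, y) = (0.719780, 0.142223), (dx/dtau, dy/dtau) = (1.719452, 0.880574); Gamma_xxx = 0.000000, Gamma_xxy = 0.000000, Gamma_xyy = -3.608669, Gamma_yxx = 0.000000, Gamma_yxy = 0.277110, Gamma_yyy = 0.000000; k2 = (1.719452, 0.880574, 2.798202, -0.839149)
  k3: at (x, y) = (0.727275, 0.140174), (dx/dtau, dy/dtau) = (1.709462, 0.879590); Gamma_xxx = 0.000000, Gamma_xxy = 0.000000, Gamma_xyy = -3.616164, Gamma_yxx = 0.000000, Gamma_yxy = 0.276536, Gamma_yyy = 0.000000; k3 = (1.709462, 0.879590, 2.797746, -0.831613)
  k4: at (x, y) = (0.812249, 0.184104), (dx/dtau, dy/dtau) = (1.849326, 0.838386); Gamma_xxx = 0.000000, Gamma_xxy = 0.000000, Gamma_xyy = -3.701138, Gamma_yxx = 0.000000, Gamma_yxy = 0.270187, Gamma_yyy = 0.000000; k4 = (1.849326, 0.838386, 2.601494, -0.837823)
  Y <- Y + (h/6)(k1 + 2k2 + 2k3 + k4): x = 0.8126, y = 0.1841, dx/dtau = 1.8494, dy/dtau = 0.8382
step 3:
  k1: at (x, y) = (0.812581, 0.184150), (dx/dtau, dy/dtau) = (1.849409, 0.838234); Gamma_xxx = 0.000000, Gamma_xxy = 0.000000, Gamma_xyy = -3.701470, Gamma_yxx = 0.000000, Gamma_yxy = 0.270163, Gamma_yyy = 0.000000; k1 = (1.849409, 0.838234, 2.600784, -0.837633)
  k2: at (x, y) = (0.905051, 0.226061), (dx/dtau, dy/dtau) = (1.979448, 0.796352); Gamma_xxx = 0.000000, Gamma_xxy = 0.000000, Gamma_xyy = -3.793940, Gamma_yxx = 0.000000, Gamma_yxy = 0.263578, Gamma_yyy = 0.000000; k2 = (1.979448, 0.796352, 2.406028, -0.830976)
  k3: at (x, y) = (0.911553, 0.223967), (dx/dtau, dy/dtau) = (1.969710, 0.796685); Gamma_xxx = 0.000000, Gamma_xxy = 0.000000, Gamma_xyy = -3.800442, Gamma_yxx = 0.000000, Gamma_yxy = 0.263127, Gamma_yyy = 0.000000; k3 = (1.969710, 0.796685, 2.412166, -0.825819)
  k4: at (x, y) = (1.009552, 0.263818), (dx/dtau, dy/dtau) = (2.090625, 0.755652); Gamma_xxx = 0.000000, Gamma_xxy = 0.000000, Gamma_xyy = -3.898441, Gamma_yxx = 0.000000, Gamma_yxy = 0.256513, Gamma_yyy = 0.000000; k4 = (2.090625, 0.755652, 2.226047, -0.810470)
  Y <- Y + (h/6)(k1 + 2k2 + 2k3 + k4): x = 1.0099, y = 0.2638, dx/dtau = 2.0905, dy/dtau = 0.7555
step 4:
  k1: at (x, y) = (1.009887, 0.263816), (dx/dtau, dy/dtau) = (2.090462, 0.755539); Gamma_xxx = 0.000000, Gamma_xxy = 0.000000, Gamma_xyy = -3.898776, Gamma_yxx = 0.000000, Gamma_yxy = 0.256491, Gamma_yyy = 0.000000; k1 = (2.090462, 0.755539, 2.225572, -0.810216)
  k2: at (x, y) = (1.114410, 0.301593), (dx/dtau, dy/dtau) = (2.201741, 0.715028); Gamma_xxx = 0.000000, Gamma_xxy = 0.000000, Gamma_xyy = -4.003299, Gamma_yxx = 0.000000, Gamma_yxy = 0.249794, Gamma_yyy = 0.000000; k2 = (2.201741, 0.715028, 2.046746, -0.786504)
  k3: at (x, y) = (1.119974, 0.299567), (dx/dtau, dy/dtau) = (2.192799, 0.716214); Gamma_xxx = 0.000000, Gamma_xxy = 0.000000, Gamma_xyy = -4.008863, Gamma_yxx = 0.000000, Gamma_yxy = 0.249447, Gamma_yyy = 0.000000; k3 = (2.192799, 0.716214, 2.056393, -0.783520)
  k4: at (x, y) = (1.229167, 0.335437), (dx/dtau, dy/dtau) = (2.296102, 0.677187); Gamma_xxx = 0.000000, Gamma_xxy = 0.000000, Gamma_xyy = -4.118056, Gamma_yxx = 0.000000, Gamma_yxy = 0.242833, Gamma_yyy = 0.000000; k4 = (2.296102, 0.677187, 1.888466, -0.755157)
  Y <- Y + (h/6)(k1 + 2k2 + 2k3 + k4): x = 1.2295, y = 0.3354, dx/dtau = 2.2958, dy/dtau = 0.6771


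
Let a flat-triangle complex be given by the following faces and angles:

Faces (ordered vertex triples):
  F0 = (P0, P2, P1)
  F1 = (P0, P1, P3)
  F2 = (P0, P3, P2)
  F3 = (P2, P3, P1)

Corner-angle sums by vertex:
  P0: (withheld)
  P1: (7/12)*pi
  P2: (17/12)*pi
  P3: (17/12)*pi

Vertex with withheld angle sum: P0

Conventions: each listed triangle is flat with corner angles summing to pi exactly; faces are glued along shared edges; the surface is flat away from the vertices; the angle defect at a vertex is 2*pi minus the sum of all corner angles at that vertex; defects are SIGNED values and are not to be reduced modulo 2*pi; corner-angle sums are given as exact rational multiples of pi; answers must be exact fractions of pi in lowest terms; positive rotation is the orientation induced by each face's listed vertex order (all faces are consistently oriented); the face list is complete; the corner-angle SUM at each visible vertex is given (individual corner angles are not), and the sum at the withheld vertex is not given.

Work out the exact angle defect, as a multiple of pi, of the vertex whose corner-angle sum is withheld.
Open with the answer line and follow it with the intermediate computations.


Answer: defect(P0) = (17/12)*pi

V = 4, E = 6, F = 4; chi = V - E + F = 2
Gauss-Bonnet: total defect = 2*pi*chi = 4*pi; visible defects sum to (31/12)*pi


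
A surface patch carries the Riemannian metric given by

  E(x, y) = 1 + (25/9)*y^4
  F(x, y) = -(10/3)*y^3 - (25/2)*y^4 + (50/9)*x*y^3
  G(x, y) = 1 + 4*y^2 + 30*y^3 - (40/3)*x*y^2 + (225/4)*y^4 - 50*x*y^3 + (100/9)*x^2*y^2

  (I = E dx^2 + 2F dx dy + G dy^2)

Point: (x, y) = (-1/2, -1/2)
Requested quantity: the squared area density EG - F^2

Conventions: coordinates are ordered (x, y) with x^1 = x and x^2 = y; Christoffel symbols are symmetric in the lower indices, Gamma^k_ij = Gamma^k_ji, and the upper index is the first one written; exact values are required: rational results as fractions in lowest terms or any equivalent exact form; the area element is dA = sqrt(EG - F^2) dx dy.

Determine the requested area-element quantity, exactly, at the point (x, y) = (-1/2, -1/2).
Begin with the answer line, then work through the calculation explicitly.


Answer: EG - F^2 = 677/576

E = 169/144, F = -5/288, G = 577/576; EG - F^2 = 677/576
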